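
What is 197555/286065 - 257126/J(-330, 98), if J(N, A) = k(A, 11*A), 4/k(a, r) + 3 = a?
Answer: -698770038283/114426 ≈ -6.1067e+6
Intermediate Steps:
k(a, r) = 4/(-3 + a)
J(N, A) = 4/(-3 + A)
197555/286065 - 257126/J(-330, 98) = 197555/286065 - 257126/(4/(-3 + 98)) = 197555*(1/286065) - 257126/(4/95) = 39511/57213 - 257126/(4*(1/95)) = 39511/57213 - 257126/4/95 = 39511/57213 - 257126*95/4 = 39511/57213 - 12213485/2 = -698770038283/114426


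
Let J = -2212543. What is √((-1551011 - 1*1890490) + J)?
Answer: 2*I*√1413511 ≈ 2377.8*I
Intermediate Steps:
√((-1551011 - 1*1890490) + J) = √((-1551011 - 1*1890490) - 2212543) = √((-1551011 - 1890490) - 2212543) = √(-3441501 - 2212543) = √(-5654044) = 2*I*√1413511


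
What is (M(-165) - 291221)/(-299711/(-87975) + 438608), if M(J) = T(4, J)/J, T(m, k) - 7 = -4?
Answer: -281821859820/424455223621 ≈ -0.66396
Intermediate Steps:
T(m, k) = 3 (T(m, k) = 7 - 4 = 3)
M(J) = 3/J
(M(-165) - 291221)/(-299711/(-87975) + 438608) = (3/(-165) - 291221)/(-299711/(-87975) + 438608) = (3*(-1/165) - 291221)/(-299711*(-1/87975) + 438608) = (-1/55 - 291221)/(299711/87975 + 438608) = -16017156/(55*38586838511/87975) = -16017156/55*87975/38586838511 = -281821859820/424455223621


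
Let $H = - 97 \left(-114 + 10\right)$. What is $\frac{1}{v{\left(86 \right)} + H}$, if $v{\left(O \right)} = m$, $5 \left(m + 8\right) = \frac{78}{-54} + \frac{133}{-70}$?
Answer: $\frac{450}{4535699} \approx 9.9213 \cdot 10^{-5}$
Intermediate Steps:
$m = - \frac{3901}{450}$ ($m = -8 + \frac{\frac{78}{-54} + \frac{133}{-70}}{5} = -8 + \frac{78 \left(- \frac{1}{54}\right) + 133 \left(- \frac{1}{70}\right)}{5} = -8 + \frac{- \frac{13}{9} - \frac{19}{10}}{5} = -8 + \frac{1}{5} \left(- \frac{301}{90}\right) = -8 - \frac{301}{450} = - \frac{3901}{450} \approx -8.6689$)
$v{\left(O \right)} = - \frac{3901}{450}$
$H = 10088$ ($H = \left(-97\right) \left(-104\right) = 10088$)
$\frac{1}{v{\left(86 \right)} + H} = \frac{1}{- \frac{3901}{450} + 10088} = \frac{1}{\frac{4535699}{450}} = \frac{450}{4535699}$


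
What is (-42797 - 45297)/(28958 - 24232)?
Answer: -2591/139 ≈ -18.640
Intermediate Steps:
(-42797 - 45297)/(28958 - 24232) = -88094/4726 = -88094*1/4726 = -2591/139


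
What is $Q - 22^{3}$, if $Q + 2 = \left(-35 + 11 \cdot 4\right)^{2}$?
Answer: $-10569$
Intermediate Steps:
$Q = 79$ ($Q = -2 + \left(-35 + 11 \cdot 4\right)^{2} = -2 + \left(-35 + 44\right)^{2} = -2 + 9^{2} = -2 + 81 = 79$)
$Q - 22^{3} = 79 - 22^{3} = 79 - 10648 = -10569$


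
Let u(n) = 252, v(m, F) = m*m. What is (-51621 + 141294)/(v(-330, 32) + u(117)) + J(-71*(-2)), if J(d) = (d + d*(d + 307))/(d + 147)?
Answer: 2333576099/10514976 ≈ 221.93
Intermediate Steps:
v(m, F) = m²
J(d) = (d + d*(307 + d))/(147 + d)
(-51621 + 141294)/(v(-330, 32) + u(117)) + J(-71*(-2)) = (-51621 + 141294)/((-330)² + 252) + (-71*(-2))*(308 - 71*(-2))/(147 - 71*(-2)) = 89673/(108900 + 252) + 142*(308 + 142)/(147 + 142) = 89673/109152 + 142*450/289 = 89673*(1/109152) + 142*(1/289)*450 = 29891/36384 + 63900/289 = 2333576099/10514976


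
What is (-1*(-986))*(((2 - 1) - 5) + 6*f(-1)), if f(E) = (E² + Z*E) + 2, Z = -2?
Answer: 25636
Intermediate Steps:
f(E) = 2 + E² - 2*E (f(E) = (E² - 2*E) + 2 = 2 + E² - 2*E)
(-1*(-986))*(((2 - 1) - 5) + 6*f(-1)) = (-1*(-986))*(((2 - 1) - 5) + 6*(2 + (-1)² - 2*(-1))) = 986*((1 - 5) + 6*(2 + 1 + 2)) = 986*(-4 + 6*5) = 986*(-4 + 30) = 986*26 = 25636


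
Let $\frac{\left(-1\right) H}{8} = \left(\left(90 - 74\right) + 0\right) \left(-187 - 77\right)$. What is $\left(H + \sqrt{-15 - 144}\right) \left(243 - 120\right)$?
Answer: $4156416 + 123 i \sqrt{159} \approx 4.1564 \cdot 10^{6} + 1551.0 i$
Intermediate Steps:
$H = 33792$ ($H = - 8 \left(\left(90 - 74\right) + 0\right) \left(-187 - 77\right) = - 8 \left(\left(90 - 74\right) + 0\right) \left(-264\right) = - 8 \left(16 + 0\right) \left(-264\right) = - 8 \cdot 16 \left(-264\right) = \left(-8\right) \left(-4224\right) = 33792$)
$\left(H + \sqrt{-15 - 144}\right) \left(243 - 120\right) = \left(33792 + \sqrt{-15 - 144}\right) \left(243 - 120\right) = \left(33792 + \sqrt{-159}\right) 123 = \left(33792 + i \sqrt{159}\right) 123 = 4156416 + 123 i \sqrt{159}$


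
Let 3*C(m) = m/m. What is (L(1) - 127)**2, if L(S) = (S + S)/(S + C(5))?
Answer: 63001/4 ≈ 15750.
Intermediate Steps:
C(m) = 1/3 (C(m) = (m/m)/3 = (1/3)*1 = 1/3)
L(S) = 2*S/(1/3 + S) (L(S) = (S + S)/(S + 1/3) = (2*S)/(1/3 + S) = 2*S/(1/3 + S))
(L(1) - 127)**2 = (6*1/(1 + 3*1) - 127)**2 = (6*1/(1 + 3) - 127)**2 = (6*1/4 - 127)**2 = (6*1*(1/4) - 127)**2 = (3/2 - 127)**2 = (-251/2)**2 = 63001/4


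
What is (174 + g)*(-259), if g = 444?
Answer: -160062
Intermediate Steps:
(174 + g)*(-259) = (174 + 444)*(-259) = 618*(-259) = -160062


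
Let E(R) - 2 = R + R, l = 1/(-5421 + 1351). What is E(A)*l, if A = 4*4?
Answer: -17/2035 ≈ -0.0083538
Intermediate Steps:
A = 16
l = -1/4070 (l = 1/(-4070) = -1/4070 ≈ -0.00024570)
E(R) = 2 + 2*R (E(R) = 2 + (R + R) = 2 + 2*R)
E(A)*l = (2 + 2*16)*(-1/4070) = (2 + 32)*(-1/4070) = 34*(-1/4070) = -17/2035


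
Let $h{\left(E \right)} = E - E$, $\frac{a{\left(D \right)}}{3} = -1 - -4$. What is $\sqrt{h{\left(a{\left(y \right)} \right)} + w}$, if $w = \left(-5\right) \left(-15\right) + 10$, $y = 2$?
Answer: $\sqrt{85} \approx 9.2195$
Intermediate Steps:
$a{\left(D \right)} = 9$ ($a{\left(D \right)} = 3 \left(-1 - -4\right) = 3 \left(-1 + 4\right) = 3 \cdot 3 = 9$)
$h{\left(E \right)} = 0$
$w = 85$ ($w = 75 + 10 = 85$)
$\sqrt{h{\left(a{\left(y \right)} \right)} + w} = \sqrt{0 + 85} = \sqrt{85}$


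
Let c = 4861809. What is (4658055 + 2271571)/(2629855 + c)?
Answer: 3464813/3745832 ≈ 0.92498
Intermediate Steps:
(4658055 + 2271571)/(2629855 + c) = (4658055 + 2271571)/(2629855 + 4861809) = 6929626/7491664 = 6929626*(1/7491664) = 3464813/3745832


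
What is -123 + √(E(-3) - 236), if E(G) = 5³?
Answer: -123 + I*√111 ≈ -123.0 + 10.536*I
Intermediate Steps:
E(G) = 125
-123 + √(E(-3) - 236) = -123 + √(125 - 236) = -123 + √(-111) = -123 + I*√111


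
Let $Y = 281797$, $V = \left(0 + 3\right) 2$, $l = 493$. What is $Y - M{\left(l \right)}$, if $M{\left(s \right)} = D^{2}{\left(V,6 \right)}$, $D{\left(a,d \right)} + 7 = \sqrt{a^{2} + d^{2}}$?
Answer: $281676 + 84 \sqrt{2} \approx 2.818 \cdot 10^{5}$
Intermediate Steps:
$V = 6$ ($V = 3 \cdot 2 = 6$)
$D{\left(a,d \right)} = -7 + \sqrt{a^{2} + d^{2}}$
$M{\left(s \right)} = \left(-7 + 6 \sqrt{2}\right)^{2}$ ($M{\left(s \right)} = \left(-7 + \sqrt{6^{2} + 6^{2}}\right)^{2} = \left(-7 + \sqrt{36 + 36}\right)^{2} = \left(-7 + \sqrt{72}\right)^{2} = \left(-7 + 6 \sqrt{2}\right)^{2}$)
$Y - M{\left(l \right)} = 281797 - \left(121 - 84 \sqrt{2}\right) = 281676 + 84 \sqrt{2}$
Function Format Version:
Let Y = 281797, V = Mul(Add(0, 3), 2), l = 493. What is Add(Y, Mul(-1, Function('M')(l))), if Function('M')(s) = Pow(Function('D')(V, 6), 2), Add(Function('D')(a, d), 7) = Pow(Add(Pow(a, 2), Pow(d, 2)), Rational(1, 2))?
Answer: Add(281676, Mul(84, Pow(2, Rational(1, 2)))) ≈ 2.8180e+5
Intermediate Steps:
V = 6 (V = Mul(3, 2) = 6)
Function('D')(a, d) = Add(-7, Pow(Add(Pow(a, 2), Pow(d, 2)), Rational(1, 2)))
Function('M')(s) = Pow(Add(-7, Mul(6, Pow(2, Rational(1, 2)))), 2) (Function('M')(s) = Pow(Add(-7, Pow(Add(Pow(6, 2), Pow(6, 2)), Rational(1, 2))), 2) = Pow(Add(-7, Pow(Add(36, 36), Rational(1, 2))), 2) = Pow(Add(-7, Pow(72, Rational(1, 2))), 2) = Pow(Add(-7, Mul(6, Pow(2, Rational(1, 2)))), 2))
Add(Y, Mul(-1, Function('M')(l))) = Add(281797, Mul(-1, Add(121, Mul(-84, Pow(2, Rational(1, 2)))))) = Add(281797, Add(-121, Mul(84, Pow(2, Rational(1, 2))))) = Add(281676, Mul(84, Pow(2, Rational(1, 2))))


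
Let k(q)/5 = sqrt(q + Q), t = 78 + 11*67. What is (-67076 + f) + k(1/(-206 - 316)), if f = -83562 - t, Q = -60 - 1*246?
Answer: -151453 + 5*I*sqrt(9264514)/174 ≈ -1.5145e+5 + 87.465*I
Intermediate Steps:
t = 815 (t = 78 + 737 = 815)
Q = -306 (Q = -60 - 246 = -306)
f = -84377 (f = -83562 - 1*815 = -83562 - 815 = -84377)
k(q) = 5*sqrt(-306 + q) (k(q) = 5*sqrt(q - 306) = 5*sqrt(-306 + q))
(-67076 + f) + k(1/(-206 - 316)) = (-67076 - 84377) + 5*sqrt(-306 + 1/(-206 - 316)) = -151453 + 5*sqrt(-306 + 1/(-522)) = -151453 + 5*sqrt(-306 - 1/522) = -151453 + 5*sqrt(-159733/522) = -151453 + 5*(I*sqrt(9264514)/174) = -151453 + 5*I*sqrt(9264514)/174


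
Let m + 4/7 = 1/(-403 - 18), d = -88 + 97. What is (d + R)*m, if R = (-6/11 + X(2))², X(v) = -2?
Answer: -3167243/356587 ≈ -8.8821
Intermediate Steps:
d = 9
R = 784/121 (R = (-6/11 - 2)² = (-28/11)² = 784/121 ≈ 6.4793)
m = -1691/2947 (m = -4/7 + 1/(-403 - 18) = -4/7 + 1/(-421) = -4/7 - 1/421 = -1691/2947 ≈ -0.57380)
(d + R)*m = (9 + 784/121)*(-1691/2947) = (1873/121)*(-1691/2947) = -3167243/356587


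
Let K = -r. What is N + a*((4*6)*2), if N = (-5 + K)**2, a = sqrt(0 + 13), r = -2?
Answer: 9 + 48*sqrt(13) ≈ 182.07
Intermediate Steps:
a = sqrt(13) ≈ 3.6056
K = 2 (K = -1*(-2) = 2)
N = 9 (N = (-5 + 2)**2 = (-3)**2 = 9)
N + a*((4*6)*2) = 9 + sqrt(13)*((4*6)*2) = 9 + sqrt(13)*(24*2) = 9 + sqrt(13)*48 = 9 + 48*sqrt(13)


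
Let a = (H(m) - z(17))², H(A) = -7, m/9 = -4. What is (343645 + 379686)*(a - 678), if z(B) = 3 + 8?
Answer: -256059174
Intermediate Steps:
z(B) = 11
m = -36 (m = 9*(-4) = -36)
a = 324 (a = (-7 - 1*11)² = (-7 - 11)² = (-18)² = 324)
(343645 + 379686)*(a - 678) = (343645 + 379686)*(324 - 678) = 723331*(-354) = -256059174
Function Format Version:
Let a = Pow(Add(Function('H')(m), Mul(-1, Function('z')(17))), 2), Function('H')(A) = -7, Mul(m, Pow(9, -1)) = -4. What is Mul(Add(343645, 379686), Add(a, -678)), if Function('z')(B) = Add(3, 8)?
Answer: -256059174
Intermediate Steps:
Function('z')(B) = 11
m = -36 (m = Mul(9, -4) = -36)
a = 324 (a = Pow(Add(-7, Mul(-1, 11)), 2) = Pow(Add(-7, -11), 2) = Pow(-18, 2) = 324)
Mul(Add(343645, 379686), Add(a, -678)) = Mul(Add(343645, 379686), Add(324, -678)) = Mul(723331, -354) = -256059174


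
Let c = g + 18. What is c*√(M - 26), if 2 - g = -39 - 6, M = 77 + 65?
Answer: 130*√29 ≈ 700.07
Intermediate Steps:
M = 142
g = 47 (g = 2 - (-39 - 6) = 2 - 1*(-45) = 2 + 45 = 47)
c = 65 (c = 47 + 18 = 65)
c*√(M - 26) = 65*√(142 - 26) = 65*√116 = 65*(2*√29) = 130*√29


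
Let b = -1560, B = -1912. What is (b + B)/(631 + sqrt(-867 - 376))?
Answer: -17668/3221 + 28*I*sqrt(1243)/3221 ≈ -5.4853 + 0.30648*I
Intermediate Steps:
(b + B)/(631 + sqrt(-867 - 376)) = (-1560 - 1912)/(631 + sqrt(-867 - 376)) = -3472/(631 + sqrt(-1243)) = -3472/(631 + I*sqrt(1243))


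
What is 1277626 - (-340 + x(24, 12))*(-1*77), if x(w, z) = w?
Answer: 1253294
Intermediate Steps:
1277626 - (-340 + x(24, 12))*(-1*77) = 1277626 - (-340 + 24)*(-1*77) = 1277626 - (-316)*(-77) = 1277626 - 1*24332 = 1277626 - 24332 = 1253294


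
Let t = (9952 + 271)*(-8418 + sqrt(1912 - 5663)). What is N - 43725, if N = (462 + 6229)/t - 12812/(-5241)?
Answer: -166011773491398494483/3796936651340925 - 73601*I*sqrt(31)/724467973925 ≈ -43723.0 - 5.6565e-7*I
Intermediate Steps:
t = -86057214 + 112453*I*sqrt(31) (t = 10223*(-8418 + sqrt(-3751)) = 10223*(-8418 + 11*I*sqrt(31)) = -86057214 + 112453*I*sqrt(31) ≈ -8.6057e+7 + 6.2611e+5*I)
N = 12812/5241 + 6691/(-86057214 + 112453*I*sqrt(31)) (N = (462 + 6229)/(-86057214 + 112453*I*sqrt(31)) - 12812/(-5241) = 6691/(-86057214 + 112453*I*sqrt(31)) - 12812*(-1/5241) = 6691/(-86057214 + 112453*I*sqrt(31)) + 12812/5241 = 12812/5241 + 6691/(-86057214 + 112453*I*sqrt(31)) ≈ 2.4445 - 5.6565e-7*I)
N - 43725 = (9281588483451142/3796936651340925 - 73601*I*sqrt(31)/724467973925) - 43725 = -166011773491398494483/3796936651340925 - 73601*I*sqrt(31)/724467973925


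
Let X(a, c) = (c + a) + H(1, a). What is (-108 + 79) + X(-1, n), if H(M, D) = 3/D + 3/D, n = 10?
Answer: -26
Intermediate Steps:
H(M, D) = 6/D
X(a, c) = a + c + 6/a (X(a, c) = (c + a) + 6/a = (a + c) + 6/a = a + c + 6/a)
(-108 + 79) + X(-1, n) = (-108 + 79) + (-1 + 10 + 6/(-1)) = -29 + (-1 + 10 + 6*(-1)) = -29 + (-1 + 10 - 6) = -29 + 3 = -26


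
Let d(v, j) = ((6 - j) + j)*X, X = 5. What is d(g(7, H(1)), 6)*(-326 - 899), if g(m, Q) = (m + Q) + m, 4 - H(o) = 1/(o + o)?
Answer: -36750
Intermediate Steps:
H(o) = 4 - 1/(2*o) (H(o) = 4 - 1/(o + o) = 4 - 1/(2*o))
g(m, Q) = Q + 2*m (g(m, Q) = (Q + m) + m = Q + 2*m)
d(v, j) = 30 (d(v, j) = ((6 - j) + j)*5 = 6*5 = 30)
d(g(7, H(1)), 6)*(-326 - 899) = 30*(-326 - 899) = 30*(-1225) = -36750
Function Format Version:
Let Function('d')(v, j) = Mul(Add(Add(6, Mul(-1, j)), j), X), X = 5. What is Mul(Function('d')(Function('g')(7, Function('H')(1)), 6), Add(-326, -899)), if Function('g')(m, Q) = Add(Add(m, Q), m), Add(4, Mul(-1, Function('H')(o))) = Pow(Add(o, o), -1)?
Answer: -36750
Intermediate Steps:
Function('H')(o) = Add(4, Mul(Rational(-1, 2), Pow(o, -1))) (Function('H')(o) = Add(4, Mul(-1, Pow(Add(o, o), -1))) = Add(4, Mul(-1, Pow(Mul(2, o), -1))) = Add(4, Mul(-1, Mul(Rational(1, 2), Pow(o, -1)))) = Add(4, Mul(Rational(-1, 2), Pow(o, -1))))
Function('g')(m, Q) = Add(Q, Mul(2, m)) (Function('g')(m, Q) = Add(Add(Q, m), m) = Add(Q, Mul(2, m)))
Function('d')(v, j) = 30 (Function('d')(v, j) = Mul(Add(Add(6, Mul(-1, j)), j), 5) = Mul(6, 5) = 30)
Mul(Function('d')(Function('g')(7, Function('H')(1)), 6), Add(-326, -899)) = Mul(30, Add(-326, -899)) = Mul(30, -1225) = -36750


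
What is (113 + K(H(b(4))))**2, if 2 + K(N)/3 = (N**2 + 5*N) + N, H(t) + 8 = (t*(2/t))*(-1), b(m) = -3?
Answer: 51529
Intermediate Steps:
H(t) = -10 (H(t) = -8 + (t*(2/t))*(-1) = -8 + 2*(-1) = -8 - 2 = -10)
K(N) = -6 + 3*N**2 + 18*N (K(N) = -6 + 3*((N**2 + 5*N) + N) = -6 + 3*(N**2 + 6*N) = -6 + (3*N**2 + 18*N) = -6 + 3*N**2 + 18*N)
(113 + K(H(b(4))))**2 = (113 + (-6 + 3*(-10)**2 + 18*(-10)))**2 = (113 + (-6 + 3*100 - 180))**2 = (113 + (-6 + 300 - 180))**2 = (113 + 114)**2 = 227**2 = 51529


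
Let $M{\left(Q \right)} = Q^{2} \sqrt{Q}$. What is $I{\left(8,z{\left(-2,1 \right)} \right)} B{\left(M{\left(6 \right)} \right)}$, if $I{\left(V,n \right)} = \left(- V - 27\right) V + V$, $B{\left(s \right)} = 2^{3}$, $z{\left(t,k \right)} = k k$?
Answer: $-2176$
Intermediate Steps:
$M{\left(Q \right)} = Q^{\frac{5}{2}}$
$z{\left(t,k \right)} = k^{2}$
$B{\left(s \right)} = 8$
$I{\left(V,n \right)} = V + V \left(-27 - V\right)$ ($I{\left(V,n \right)} = \left(-27 - V\right) V + V = V \left(-27 - V\right) + V = V + V \left(-27 - V\right)$)
$I{\left(8,z{\left(-2,1 \right)} \right)} B{\left(M{\left(6 \right)} \right)} = \left(-1\right) 8 \left(26 + 8\right) 8 = \left(-1\right) 8 \cdot 34 \cdot 8 = \left(-272\right) 8 = -2176$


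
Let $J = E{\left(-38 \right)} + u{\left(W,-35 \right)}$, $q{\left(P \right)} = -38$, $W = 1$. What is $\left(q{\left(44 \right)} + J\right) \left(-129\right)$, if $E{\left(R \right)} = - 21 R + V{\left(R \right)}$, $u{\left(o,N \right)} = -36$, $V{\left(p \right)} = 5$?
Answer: $-94041$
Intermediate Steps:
$E{\left(R \right)} = 5 - 21 R$ ($E{\left(R \right)} = - 21 R + 5 = 5 - 21 R$)
$J = 767$ ($J = \left(5 - -798\right) - 36 = \left(5 + 798\right) - 36 = 803 - 36 = 767$)
$\left(q{\left(44 \right)} + J\right) \left(-129\right) = \left(-38 + 767\right) \left(-129\right) = 729 \left(-129\right) = -94041$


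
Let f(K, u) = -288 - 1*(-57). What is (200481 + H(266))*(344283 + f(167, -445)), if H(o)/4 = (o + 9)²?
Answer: 173051619012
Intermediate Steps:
f(K, u) = -231 (f(K, u) = -288 + 57 = -231)
H(o) = 4*(9 + o)² (H(o) = 4*(o + 9)² = 4*(9 + o)²)
(200481 + H(266))*(344283 + f(167, -445)) = (200481 + 4*(9 + 266)²)*(344283 - 231) = (200481 + 4*275²)*344052 = (200481 + 4*75625)*344052 = (200481 + 302500)*344052 = 502981*344052 = 173051619012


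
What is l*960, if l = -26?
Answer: -24960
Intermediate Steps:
l*960 = -26*960 = -24960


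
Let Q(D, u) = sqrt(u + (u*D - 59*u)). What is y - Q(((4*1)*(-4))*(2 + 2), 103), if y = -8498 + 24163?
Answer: 15665 - I*sqrt(12566) ≈ 15665.0 - 112.1*I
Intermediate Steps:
y = 15665
Q(D, u) = sqrt(-58*u + D*u) (Q(D, u) = sqrt(u + (D*u - 59*u)) = sqrt(u + (-59*u + D*u)) = sqrt(-58*u + D*u))
y - Q(((4*1)*(-4))*(2 + 2), 103) = 15665 - sqrt(103*(-58 + ((4*1)*(-4))*(2 + 2))) = 15665 - sqrt(103*(-58 + (4*(-4))*4)) = 15665 - sqrt(103*(-58 - 16*4)) = 15665 - sqrt(103*(-58 - 64)) = 15665 - sqrt(103*(-122)) = 15665 - sqrt(-12566) = 15665 - I*sqrt(12566)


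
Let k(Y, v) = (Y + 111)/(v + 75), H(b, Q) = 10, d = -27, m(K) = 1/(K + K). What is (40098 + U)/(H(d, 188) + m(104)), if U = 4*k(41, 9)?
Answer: 175179680/43701 ≈ 4008.6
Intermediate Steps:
m(K) = 1/(2*K)
k(Y, v) = (111 + Y)/(75 + v)
U = 152/21 (U = 4*((111 + 41)/(75 + 9)) = 4*(152/84) = 4*((1/84)*152) = 4*(38/21) = 152/21 ≈ 7.2381)
(40098 + U)/(H(d, 188) + m(104)) = (40098 + 152/21)/(10 + (1/2)/104) = 842210/(21*(10 + (1/2)*(1/104))) = 842210/(21*(10 + 1/208)) = 842210/(21*(2081/208)) = (842210/21)*(208/2081) = 175179680/43701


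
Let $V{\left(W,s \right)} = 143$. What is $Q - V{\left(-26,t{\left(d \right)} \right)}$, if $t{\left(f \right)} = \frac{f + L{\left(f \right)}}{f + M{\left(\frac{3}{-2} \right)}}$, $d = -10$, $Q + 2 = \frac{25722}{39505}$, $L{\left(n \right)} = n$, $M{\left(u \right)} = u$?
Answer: $- \frac{5702503}{39505} \approx -144.35$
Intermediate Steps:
$Q = - \frac{53288}{39505}$ ($Q = -2 + \frac{25722}{39505} = - \frac{53288}{39505} \approx -1.3489$)
$t{\left(f \right)} = \frac{2 f}{- \frac{3}{2} + f}$ ($t{\left(f \right)} = \frac{f + f}{f + \frac{3}{-2}} = \frac{2 f}{f + 3 \left(- \frac{1}{2}\right)} = \frac{2 f}{f - \frac{3}{2}} = \frac{2 f}{- \frac{3}{2} + f}$)
$Q - V{\left(-26,t{\left(d \right)} \right)} = - \frac{53288}{39505} - 143 = - \frac{5702503}{39505}$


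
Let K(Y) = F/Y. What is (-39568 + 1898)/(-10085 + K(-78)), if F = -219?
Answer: 979420/262137 ≈ 3.7363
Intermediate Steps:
K(Y) = -219/Y
(-39568 + 1898)/(-10085 + K(-78)) = (-39568 + 1898)/(-10085 - 219/(-78)) = -37670/(-10085 - 219*(-1/78)) = -37670/(-10085 + 73/26) = -37670/(-262137/26) = -37670*(-26/262137) = 979420/262137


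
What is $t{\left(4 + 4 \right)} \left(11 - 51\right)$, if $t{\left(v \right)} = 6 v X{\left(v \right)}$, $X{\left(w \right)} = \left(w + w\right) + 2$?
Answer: $-34560$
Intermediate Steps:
$X{\left(w \right)} = 2 + 2 w$ ($X{\left(w \right)} = 2 w + 2 = 2 + 2 w$)
$t{\left(v \right)} = 6 v \left(2 + 2 v\right)$
$t{\left(4 + 4 \right)} \left(11 - 51\right) = 12 \left(4 + 4\right) \left(1 + \left(4 + 4\right)\right) \left(11 - 51\right) = 12 \cdot 8 \left(1 + 8\right) \left(-40\right) = 12 \cdot 8 \cdot 9 \left(-40\right) = 864 \left(-40\right) = -34560$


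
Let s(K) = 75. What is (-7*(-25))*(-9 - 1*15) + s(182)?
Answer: -4125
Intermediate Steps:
(-7*(-25))*(-9 - 1*15) + s(182) = (-7*(-25))*(-9 - 1*15) + 75 = 175*(-9 - 15) + 75 = 175*(-24) + 75 = -4200 + 75 = -4125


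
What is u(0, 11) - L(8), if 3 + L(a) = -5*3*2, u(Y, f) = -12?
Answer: 21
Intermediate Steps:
L(a) = -33 (L(a) = -3 - 5*3*2 = -3 - 15*2 = -3 - 30 = -33)
u(0, 11) - L(8) = -12 - 1*(-33) = -12 + 33 = 21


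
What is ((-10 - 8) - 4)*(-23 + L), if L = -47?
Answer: 1540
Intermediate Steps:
((-10 - 8) - 4)*(-23 + L) = ((-10 - 8) - 4)*(-23 - 47) = (-18 - 4)*(-70) = -22*(-70) = 1540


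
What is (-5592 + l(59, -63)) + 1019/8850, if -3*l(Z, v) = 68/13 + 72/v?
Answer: -4504521871/805350 ≈ -5593.3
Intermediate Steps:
l(Z, v) = -68/39 - 24/v (l(Z, v) = -(68/13 + 72/v)/3 = -68/39 - 24/v)
(-5592 + l(59, -63)) + 1019/8850 = (-5592 + (-68/39 - 24/(-63))) + 1019/8850 = (-5592 + (-68/39 - 24*(-1/63))) + 1019*(1/8850) = (-5592 + (-68/39 + 8/21)) + 1019/8850 = (-5592 - 124/91) + 1019/8850 = -508996/91 + 1019/8850 = -4504521871/805350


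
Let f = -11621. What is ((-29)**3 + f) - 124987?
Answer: -160997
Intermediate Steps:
((-29)**3 + f) - 124987 = ((-29)**3 - 11621) - 124987 = (-24389 - 11621) - 124987 = -36010 - 124987 = -160997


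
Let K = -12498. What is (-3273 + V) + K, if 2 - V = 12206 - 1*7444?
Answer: -20531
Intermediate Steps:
V = -4760 (V = 2 - (12206 - 1*7444) = 2 - (12206 - 7444) = 2 - 1*4762 = 2 - 4762 = -4760)
(-3273 + V) + K = (-3273 - 4760) - 12498 = -8033 - 12498 = -20531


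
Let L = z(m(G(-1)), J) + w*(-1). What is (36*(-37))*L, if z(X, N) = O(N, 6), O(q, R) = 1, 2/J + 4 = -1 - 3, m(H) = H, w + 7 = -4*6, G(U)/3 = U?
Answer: -42624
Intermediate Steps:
G(U) = 3*U
w = -31 (w = -7 - 4*6 = -7 - 24 = -31)
J = -¼ (J = 2/(-4 + (-1 - 3)) = 2/(-4 - 4) = 2/(-8) = 2*(-⅛) = -¼ ≈ -0.25000)
z(X, N) = 1
L = 32 (L = 1 - 31*(-1) = 1 + 31 = 32)
(36*(-37))*L = (36*(-37))*32 = -1332*32 = -42624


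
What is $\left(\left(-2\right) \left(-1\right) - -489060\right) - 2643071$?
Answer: $-2154009$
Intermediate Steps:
$\left(\left(-2\right) \left(-1\right) - -489060\right) - 2643071 = \left(2 + 489060\right) - 2643071 = 489062 - 2643071 = -2154009$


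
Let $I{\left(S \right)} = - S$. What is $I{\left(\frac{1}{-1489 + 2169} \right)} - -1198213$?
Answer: $\frac{814784839}{680} \approx 1.1982 \cdot 10^{6}$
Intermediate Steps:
$I{\left(\frac{1}{-1489 + 2169} \right)} - -1198213 = - \frac{1}{-1489 + 2169} - -1198213 = - \frac{1}{680} + 1198213 = \frac{814784839}{680}$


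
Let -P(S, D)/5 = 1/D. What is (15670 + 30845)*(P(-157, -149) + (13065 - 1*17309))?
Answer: -29413806765/149 ≈ -1.9741e+8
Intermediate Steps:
P(S, D) = -5/D
(15670 + 30845)*(P(-157, -149) + (13065 - 1*17309)) = (15670 + 30845)*(-5/(-149) + (13065 - 1*17309)) = 46515*(-5*(-1/149) + (13065 - 17309)) = 46515*(5/149 - 4244) = 46515*(-632351/149) = -29413806765/149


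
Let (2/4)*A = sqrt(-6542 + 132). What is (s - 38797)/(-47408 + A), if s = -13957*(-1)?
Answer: 49067280/93647671 + 2070*I*sqrt(6410)/93647671 ≈ 0.52396 + 0.0017697*I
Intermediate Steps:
A = 2*I*sqrt(6410) (A = 2*sqrt(-6542 + 132) = 2*sqrt(-6410) = 2*(I*sqrt(6410)) = 2*I*sqrt(6410) ≈ 160.13*I)
s = 13957
(s - 38797)/(-47408 + A) = (13957 - 38797)/(-47408 + 2*I*sqrt(6410)) = -24840/(-47408 + 2*I*sqrt(6410))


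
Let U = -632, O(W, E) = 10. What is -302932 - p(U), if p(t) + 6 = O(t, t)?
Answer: -302936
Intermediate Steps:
p(t) = 4 (p(t) = -6 + 10 = 4)
-302932 - p(U) = -302932 - 1*4 = -302932 - 4 = -302936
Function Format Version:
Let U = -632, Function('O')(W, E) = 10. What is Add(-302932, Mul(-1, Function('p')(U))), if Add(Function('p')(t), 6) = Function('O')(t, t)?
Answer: -302936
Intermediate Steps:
Function('p')(t) = 4 (Function('p')(t) = Add(-6, 10) = 4)
Add(-302932, Mul(-1, Function('p')(U))) = Add(-302932, Mul(-1, 4)) = Add(-302932, -4) = -302936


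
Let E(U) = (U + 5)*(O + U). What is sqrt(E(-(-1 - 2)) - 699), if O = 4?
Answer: I*sqrt(643) ≈ 25.357*I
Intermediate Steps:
E(U) = (4 + U)*(5 + U) (E(U) = (U + 5)*(4 + U) = (5 + U)*(4 + U) = (4 + U)*(5 + U))
sqrt(E(-(-1 - 2)) - 699) = sqrt((20 + (-(-1 - 2))**2 + 9*(-(-1 - 2))) - 699) = sqrt((20 + (-(-3))**2 + 9*(-(-3))) - 699) = sqrt((20 + (-1*(-3))**2 + 9*(-1*(-3))) - 699) = sqrt((20 + 3**2 + 9*3) - 699) = sqrt((20 + 9 + 27) - 699) = sqrt(56 - 699) = sqrt(-643) = I*sqrt(643)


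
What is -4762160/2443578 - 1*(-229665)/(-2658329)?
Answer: -6610296186005/3247917130581 ≈ -2.0352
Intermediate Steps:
-4762160/2443578 - 1*(-229665)/(-2658329) = -4762160*1/2443578 + 229665*(-1/2658329) = -2381080/1221789 - 229665/2658329 = -6610296186005/3247917130581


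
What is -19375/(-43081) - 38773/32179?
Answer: -149558784/198043357 ≈ -0.75518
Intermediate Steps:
-19375/(-43081) - 38773/32179 = -19375*(-1/43081) - 38773*1/32179 = 19375/43081 - 5539/4597 = -149558784/198043357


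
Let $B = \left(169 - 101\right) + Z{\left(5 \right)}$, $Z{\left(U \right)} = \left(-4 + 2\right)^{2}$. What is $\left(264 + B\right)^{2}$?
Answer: $112896$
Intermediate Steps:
$Z{\left(U \right)} = 4$ ($Z{\left(U \right)} = \left(-2\right)^{2} = 4$)
$B = 72$ ($B = \left(169 - 101\right) + 4 = 68 + 4 = 72$)
$\left(264 + B\right)^{2} = \left(264 + 72\right)^{2} = 336^{2} = 112896$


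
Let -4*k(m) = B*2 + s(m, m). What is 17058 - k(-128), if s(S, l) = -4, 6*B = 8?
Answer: 51173/3 ≈ 17058.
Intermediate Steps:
B = 4/3 (B = (1/6)*8 = 4/3 ≈ 1.3333)
k(m) = 1/3 (k(m) = -((4/3)*2 - 4)/4 = -(8/3 - 4)/4 = -1/4*(-4/3) = 1/3)
17058 - k(-128) = 17058 - 1*1/3 = 17058 - 1/3 = 51173/3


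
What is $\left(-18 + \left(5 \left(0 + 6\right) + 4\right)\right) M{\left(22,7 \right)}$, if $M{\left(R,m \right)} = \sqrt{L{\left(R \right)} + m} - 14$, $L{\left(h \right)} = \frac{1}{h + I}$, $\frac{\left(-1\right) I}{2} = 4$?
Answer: $-224 + \frac{24 \sqrt{154}}{7} \approx -181.45$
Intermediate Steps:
$I = -8$ ($I = \left(-2\right) 4 = -8$)
$L{\left(h \right)} = \frac{1}{-8 + h}$ ($L{\left(h \right)} = \frac{1}{h - 8} = \frac{1}{-8 + h}$)
$M{\left(R,m \right)} = -14 + \sqrt{m + \frac{1}{-8 + R}}$ ($M{\left(R,m \right)} = \sqrt{\frac{1}{-8 + R} + m} - 14 = \sqrt{m + \frac{1}{-8 + R}} - 14 = -14 + \sqrt{m + \frac{1}{-8 + R}}$)
$\left(-18 + \left(5 \left(0 + 6\right) + 4\right)\right) M{\left(22,7 \right)} = \left(-18 + \left(5 \left(0 + 6\right) + 4\right)\right) \left(-14 + \sqrt{\frac{1 + 7 \left(-8 + 22\right)}{-8 + 22}}\right) = \left(-18 + \left(5 \cdot 6 + 4\right)\right) \left(-14 + \sqrt{\frac{1 + 7 \cdot 14}{14}}\right) = \left(-18 + \left(30 + 4\right)\right) \left(-14 + \sqrt{\frac{1 + 98}{14}}\right) = \left(-18 + 34\right) \left(-14 + \sqrt{\frac{1}{14} \cdot 99}\right) = 16 \left(-14 + \sqrt{\frac{99}{14}}\right) = 16 \left(-14 + \frac{3 \sqrt{154}}{14}\right) = -224 + \frac{24 \sqrt{154}}{7}$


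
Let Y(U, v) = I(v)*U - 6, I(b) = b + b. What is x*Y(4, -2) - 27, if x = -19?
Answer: 391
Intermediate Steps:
I(b) = 2*b
Y(U, v) = -6 + 2*U*v (Y(U, v) = (2*v)*U - 6 = 2*U*v - 6 = -6 + 2*U*v)
x*Y(4, -2) - 27 = -19*(-6 + 2*4*(-2)) - 27 = -19*(-6 - 16) - 27 = -19*(-22) - 27 = 418 - 27 = 391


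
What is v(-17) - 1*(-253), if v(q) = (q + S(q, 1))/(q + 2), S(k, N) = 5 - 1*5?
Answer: 3812/15 ≈ 254.13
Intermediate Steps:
S(k, N) = 0 (S(k, N) = 5 - 5 = 0)
v(q) = q/(2 + q) (v(q) = (q + 0)/(q + 2) = q/(2 + q))
v(-17) - 1*(-253) = -17/(2 - 17) - 1*(-253) = -17/(-15) + 253 = -17*(-1/15) + 253 = 17/15 + 253 = 3812/15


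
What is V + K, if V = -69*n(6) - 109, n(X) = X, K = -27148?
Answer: -27671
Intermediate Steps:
V = -523 (V = -69*6 - 109 = -414 - 109 = -523)
V + K = -523 - 27148 = -27671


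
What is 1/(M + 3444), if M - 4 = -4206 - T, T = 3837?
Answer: -1/4595 ≈ -0.00021763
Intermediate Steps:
M = -8039 (M = 4 + (-4206 - 1*3837) = 4 + (-4206 - 3837) = 4 - 8043 = -8039)
1/(M + 3444) = 1/(-8039 + 3444) = 1/(-4595) = -1/4595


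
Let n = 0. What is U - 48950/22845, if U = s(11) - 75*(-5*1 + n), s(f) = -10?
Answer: 1657895/4569 ≈ 362.86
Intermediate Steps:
U = 365 (U = -10 - 75*(-5*1 + 0) = -10 - 75*(-5 + 0) = -10 - 75*(-5) = -10 + 375 = 365)
U - 48950/22845 = 365 - 48950/22845 = 365 - 48950*1/22845 = 365 - 9790/4569 = 1657895/4569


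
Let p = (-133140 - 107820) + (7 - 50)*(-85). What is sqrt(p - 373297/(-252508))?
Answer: I*sqrt(3782635343289661)/126254 ≈ 487.14*I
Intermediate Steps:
p = -237305 (p = -240960 - 43*(-85) = -240960 + 3655 = -237305)
sqrt(p - 373297/(-252508)) = sqrt(-237305 - 373297/(-252508)) = sqrt(-237305 - 373297*(-1/252508)) = sqrt(-237305 + 373297/252508) = sqrt(-59921037643/252508) = I*sqrt(3782635343289661)/126254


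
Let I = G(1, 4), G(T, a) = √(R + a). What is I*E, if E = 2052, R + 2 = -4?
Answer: 2052*I*√2 ≈ 2902.0*I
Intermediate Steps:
R = -6 (R = -2 - 4 = -6)
G(T, a) = √(-6 + a)
I = I*√2 (I = √(-6 + 4) = √(-2) = I*√2 ≈ 1.4142*I)
I*E = (I*√2)*2052 = 2052*I*√2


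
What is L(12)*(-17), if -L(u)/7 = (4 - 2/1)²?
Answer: 476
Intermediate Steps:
L(u) = -28 (L(u) = -7*(4 - 2/1)² = -7*(4 - 2*1)² = -7*(4 - 2)² = -7*2² = -7*4 = -28)
L(12)*(-17) = -28*(-17) = 476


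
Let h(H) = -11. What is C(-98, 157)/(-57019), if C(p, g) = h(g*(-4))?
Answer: 11/57019 ≈ 0.00019292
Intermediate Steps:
C(p, g) = -11
C(-98, 157)/(-57019) = -11/(-57019) = -11*(-1/57019) = 11/57019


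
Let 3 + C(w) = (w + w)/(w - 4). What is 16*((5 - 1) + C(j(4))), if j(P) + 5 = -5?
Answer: 272/7 ≈ 38.857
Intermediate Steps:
j(P) = -10 (j(P) = -5 - 5 = -10)
C(w) = -3 + 2*w/(-4 + w) (C(w) = -3 + (w + w)/(w - 4) = -3 + (2*w)/(-4 + w) = -3 + 2*w/(-4 + w))
16*((5 - 1) + C(j(4))) = 16*((5 - 1) + (12 - 1*(-10))/(-4 - 10)) = 16*(4 + (12 + 10)/(-14)) = 16*(4 - 1/14*22) = 16*(4 - 11/7) = 16*(17/7) = 272/7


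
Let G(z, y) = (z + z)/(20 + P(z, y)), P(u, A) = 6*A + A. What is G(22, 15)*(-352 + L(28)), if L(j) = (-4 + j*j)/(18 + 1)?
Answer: -259952/2375 ≈ -109.45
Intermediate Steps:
P(u, A) = 7*A
L(j) = -4/19 + j²/19 (L(j) = (-4 + j²)/19 = (-4 + j²)*(1/19) = -4/19 + j²/19)
G(z, y) = 2*z/(20 + 7*y) (G(z, y) = (z + z)/(20 + 7*y) = (2*z)/(20 + 7*y) = 2*z/(20 + 7*y))
G(22, 15)*(-352 + L(28)) = (2*22/(20 + 7*15))*(-352 + (-4/19 + (1/19)*28²)) = (2*22/(20 + 105))*(-352 + (-4/19 + (1/19)*784)) = (2*22/125)*(-352 + (-4/19 + 784/19)) = (2*22*(1/125))*(-352 + 780/19) = (44/125)*(-5908/19) = -259952/2375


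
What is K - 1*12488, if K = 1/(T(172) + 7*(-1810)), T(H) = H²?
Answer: -211222031/16914 ≈ -12488.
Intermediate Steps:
K = 1/16914 (K = 1/(172² + 7*(-1810)) = 1/(29584 - 12670) = 1/16914 ≈ 5.9123e-5)
K - 1*12488 = 1/16914 - 1*12488 = 1/16914 - 12488 = -211222031/16914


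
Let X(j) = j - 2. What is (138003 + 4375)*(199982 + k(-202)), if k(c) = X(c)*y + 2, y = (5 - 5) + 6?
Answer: 28299051280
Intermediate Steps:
y = 6 (y = 0 + 6 = 6)
X(j) = -2 + j
k(c) = -10 + 6*c (k(c) = (-2 + c)*6 + 2 = (-12 + 6*c) + 2 = -10 + 6*c)
(138003 + 4375)*(199982 + k(-202)) = (138003 + 4375)*(199982 + (-10 + 6*(-202))) = 142378*(199982 + (-10 - 1212)) = 142378*(199982 - 1222) = 142378*198760 = 28299051280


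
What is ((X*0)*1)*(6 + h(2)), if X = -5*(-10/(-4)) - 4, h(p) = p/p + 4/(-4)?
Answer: 0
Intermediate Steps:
h(p) = 0 (h(p) = 1 + 4*(-¼) = 1 - 1 = 0)
X = -33/2 (X = -5*(-10*(-1)/4) - 4 = -5*(-5*(-½)) - 4 = -25/2 - 4 = -33/2 ≈ -16.500)
((X*0)*1)*(6 + h(2)) = (-33/2*0*1)*(6 + 0) = (0*1)*6 = 0*6 = 0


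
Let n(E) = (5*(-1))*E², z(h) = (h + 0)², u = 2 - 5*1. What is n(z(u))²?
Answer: 164025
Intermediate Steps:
u = -3 (u = 2 - 5 = -3)
z(h) = h²
n(E) = -5*E²
n(z(u))² = (-5*((-3)²)²)² = (-5*9²)² = (-5*81)² = (-405)² = 164025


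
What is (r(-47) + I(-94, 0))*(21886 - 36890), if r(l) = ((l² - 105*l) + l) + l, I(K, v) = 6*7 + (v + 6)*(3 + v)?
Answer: -106678440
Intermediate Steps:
I(K, v) = 42 + (3 + v)*(6 + v) (I(K, v) = 42 + (6 + v)*(3 + v) = 42 + (3 + v)*(6 + v))
r(l) = l² - 103*l (r(l) = (l² - 104*l) + l = l² - 103*l)
(r(-47) + I(-94, 0))*(21886 - 36890) = (-47*(-103 - 47) + (60 + 0² + 9*0))*(21886 - 36890) = (-47*(-150) + (60 + 0 + 0))*(-15004) = (7050 + 60)*(-15004) = 7110*(-15004) = -106678440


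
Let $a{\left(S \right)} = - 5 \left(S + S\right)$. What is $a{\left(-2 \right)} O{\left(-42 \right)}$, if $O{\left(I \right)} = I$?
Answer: $-840$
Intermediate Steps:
$a{\left(S \right)} = - 10 S$ ($a{\left(S \right)} = - 5 \cdot 2 S = - 10 S$)
$a{\left(-2 \right)} O{\left(-42 \right)} = \left(-10\right) \left(-2\right) \left(-42\right) = 20 \left(-42\right) = -840$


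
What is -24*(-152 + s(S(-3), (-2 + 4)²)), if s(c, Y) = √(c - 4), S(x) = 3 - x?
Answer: 3648 - 24*√2 ≈ 3614.1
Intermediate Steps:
s(c, Y) = √(-4 + c)
-24*(-152 + s(S(-3), (-2 + 4)²)) = -24*(-152 + √(-4 + (3 - 1*(-3)))) = -24*(-152 + √(-4 + (3 + 3))) = -24*(-152 + √(-4 + 6)) = -24*(-152 + √2) = 3648 - 24*√2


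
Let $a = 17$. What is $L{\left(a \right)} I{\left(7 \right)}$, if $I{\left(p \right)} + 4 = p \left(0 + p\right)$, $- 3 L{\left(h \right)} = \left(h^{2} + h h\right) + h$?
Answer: $-8925$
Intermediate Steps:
$L{\left(h \right)} = - \frac{2 h^{2}}{3} - \frac{h}{3}$ ($L{\left(h \right)} = - \frac{\left(h^{2} + h h\right) + h}{3} = - \frac{\left(h^{2} + h^{2}\right) + h}{3} = - \frac{2 h^{2} + h}{3} = - \frac{h + 2 h^{2}}{3} = - \frac{2 h^{2}}{3} - \frac{h}{3}$)
$I{\left(p \right)} = -4 + p^{2}$ ($I{\left(p \right)} = -4 + p \left(0 + p\right) = -4 + p p = -4 + p^{2}$)
$L{\left(a \right)} I{\left(7 \right)} = \left(- \frac{1}{3}\right) 17 \left(1 + 2 \cdot 17\right) \left(-4 + 7^{2}\right) = \left(- \frac{1}{3}\right) 17 \left(1 + 34\right) \left(-4 + 49\right) = \left(- \frac{1}{3}\right) 17 \cdot 35 \cdot 45 = \left(- \frac{595}{3}\right) 45 = -8925$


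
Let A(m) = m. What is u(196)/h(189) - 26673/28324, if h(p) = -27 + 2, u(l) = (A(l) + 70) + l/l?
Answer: -8229333/708100 ≈ -11.622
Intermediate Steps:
u(l) = 71 + l (u(l) = (l + 70) + l/l = (70 + l) + 1 = 71 + l)
h(p) = -25
u(196)/h(189) - 26673/28324 = (71 + 196)/(-25) - 26673/28324 = 267*(-1/25) - 26673*1/28324 = -267/25 - 26673/28324 = -8229333/708100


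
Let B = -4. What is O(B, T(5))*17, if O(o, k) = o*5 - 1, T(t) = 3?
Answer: -357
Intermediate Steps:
O(o, k) = -1 + 5*o (O(o, k) = 5*o - 1 = -1 + 5*o)
O(B, T(5))*17 = (-1 + 5*(-4))*17 = (-1 - 20)*17 = -21*17 = -357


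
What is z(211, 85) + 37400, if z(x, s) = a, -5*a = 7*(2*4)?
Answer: 186944/5 ≈ 37389.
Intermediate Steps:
a = -56/5 (a = -7*2*4/5 = -7*8/5 = -⅕*56 = -56/5 ≈ -11.200)
z(x, s) = -56/5
z(211, 85) + 37400 = -56/5 + 37400 = 186944/5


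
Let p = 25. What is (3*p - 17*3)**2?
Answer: 576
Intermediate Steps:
(3*p - 17*3)**2 = (3*25 - 17*3)**2 = (75 - 51)**2 = 24**2 = 576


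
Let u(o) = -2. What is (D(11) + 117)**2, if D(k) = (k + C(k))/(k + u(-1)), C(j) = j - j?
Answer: 1132096/81 ≈ 13977.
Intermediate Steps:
C(j) = 0
D(k) = k/(-2 + k) (D(k) = (k + 0)/(k - 2) = k/(-2 + k))
(D(11) + 117)**2 = (11/(-2 + 11) + 117)**2 = (11/9 + 117)**2 = (1064/9)**2 = 1132096/81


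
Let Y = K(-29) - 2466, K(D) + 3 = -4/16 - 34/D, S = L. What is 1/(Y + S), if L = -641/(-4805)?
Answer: -557380/1375582729 ≈ -0.00040520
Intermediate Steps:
L = 641/4805 (L = -641*(-1/4805) = 641/4805 ≈ 0.13340)
S = 641/4805 ≈ 0.13340
K(D) = -13/4 - 34/D (K(D) = -3 + (-4/16 - 34/D) = -3 + (-4*1/16 - 34/D) = -3 + (-¼ - 34/D) = -13/4 - 34/D)
Y = -286297/116 (Y = (-13/4 - 34/(-29)) - 2466 = (-13/4 - 34*(-1/29)) - 2466 = (-13/4 + 34/29) - 2466 = -241/116 - 2466 = -286297/116 ≈ -2468.1)
1/(Y + S) = 1/(-286297/116 + 641/4805) = 1/(-1375582729/557380) = -557380/1375582729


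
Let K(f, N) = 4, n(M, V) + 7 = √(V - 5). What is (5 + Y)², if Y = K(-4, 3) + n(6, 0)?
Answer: (2 + I*√5)² ≈ -1.0 + 8.9443*I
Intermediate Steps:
n(M, V) = -7 + √(-5 + V) (n(M, V) = -7 + √(V - 5) = -7 + √(-5 + V))
Y = -3 + I*√5 (Y = 4 + (-7 + √(-5 + 0)) = 4 + (-7 + √(-5)) = 4 + (-7 + I*√5) = -3 + I*√5 ≈ -3.0 + 2.2361*I)
(5 + Y)² = (5 + (-3 + I*√5))² = (2 + I*√5)²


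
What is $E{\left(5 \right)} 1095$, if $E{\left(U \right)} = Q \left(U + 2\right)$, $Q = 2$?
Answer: $15330$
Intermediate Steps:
$E{\left(U \right)} = 4 + 2 U$ ($E{\left(U \right)} = 2 \left(U + 2\right) = 2 \left(2 + U\right) = 4 + 2 U$)
$E{\left(5 \right)} 1095 = \left(4 + 2 \cdot 5\right) 1095 = \left(4 + 10\right) 1095 = 14 \cdot 1095 = 15330$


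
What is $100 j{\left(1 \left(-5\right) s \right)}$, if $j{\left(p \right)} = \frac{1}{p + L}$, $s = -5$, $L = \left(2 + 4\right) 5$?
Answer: $\frac{20}{11} \approx 1.8182$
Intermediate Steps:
$L = 30$ ($L = 6 \cdot 5 = 30$)
$j{\left(p \right)} = \frac{1}{30 + p}$ ($j{\left(p \right)} = \frac{1}{p + 30} = \frac{1}{30 + p}$)
$100 j{\left(1 \left(-5\right) s \right)} = \frac{100}{30 + 1 \left(-5\right) \left(-5\right)} = \frac{100}{30 - -25} = \frac{100}{30 + 25} = \frac{100}{55} = 100 \cdot \frac{1}{55} = \frac{20}{11}$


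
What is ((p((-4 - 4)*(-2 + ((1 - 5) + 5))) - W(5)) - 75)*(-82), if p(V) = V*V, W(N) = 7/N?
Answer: 5084/5 ≈ 1016.8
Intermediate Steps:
p(V) = V²
((p((-4 - 4)*(-2 + ((1 - 5) + 5))) - W(5)) - 75)*(-82) = ((((-4 - 4)*(-2 + ((1 - 5) + 5)))² - 7/5) - 75)*(-82) = (((-8*(-2 + (-4 + 5)))² - 7/5) - 75)*(-82) = (((-8*(-2 + 1))² - 1*7/5) - 75)*(-82) = (((-8*(-1))² - 7/5) - 75)*(-82) = ((8² - 7/5) - 75)*(-82) = ((64 - 7/5) - 75)*(-82) = (313/5 - 75)*(-82) = -62/5*(-82) = 5084/5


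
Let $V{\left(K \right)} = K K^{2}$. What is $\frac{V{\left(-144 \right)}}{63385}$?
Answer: $- \frac{2985984}{63385} \approx -47.109$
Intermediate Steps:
$V{\left(K \right)} = K^{3}$
$\frac{V{\left(-144 \right)}}{63385} = \frac{\left(-144\right)^{3}}{63385} = \left(-2985984\right) \frac{1}{63385} = - \frac{2985984}{63385}$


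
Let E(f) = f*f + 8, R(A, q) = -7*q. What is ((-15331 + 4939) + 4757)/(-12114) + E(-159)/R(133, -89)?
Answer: 309861551/7547022 ≈ 41.057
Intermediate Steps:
E(f) = 8 + f² (E(f) = f² + 8 = 8 + f²)
((-15331 + 4939) + 4757)/(-12114) + E(-159)/R(133, -89) = ((-15331 + 4939) + 4757)/(-12114) + (8 + (-159)²)/((-7*(-89))) = (-10392 + 4757)*(-1/12114) + (8 + 25281)/623 = -5635*(-1/12114) + 25289*(1/623) = 5635/12114 + 25289/623 = 309861551/7547022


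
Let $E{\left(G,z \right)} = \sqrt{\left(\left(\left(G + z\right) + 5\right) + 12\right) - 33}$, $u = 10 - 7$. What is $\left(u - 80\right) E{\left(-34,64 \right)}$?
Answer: $- 77 \sqrt{14} \approx -288.11$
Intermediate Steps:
$u = 3$ ($u = 10 - 7 = 3$)
$E{\left(G,z \right)} = \sqrt{-16 + G + z}$ ($E{\left(G,z \right)} = \sqrt{\left(\left(5 + G + z\right) + 12\right) - 33} = \sqrt{\left(17 + G + z\right) - 33} = \sqrt{-16 + G + z}$)
$\left(u - 80\right) E{\left(-34,64 \right)} = \left(3 - 80\right) \sqrt{-16 - 34 + 64} = \left(3 - 80\right) \sqrt{14} = - 77 \sqrt{14}$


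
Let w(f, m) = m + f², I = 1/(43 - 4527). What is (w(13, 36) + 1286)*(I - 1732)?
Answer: -11579536899/4484 ≈ -2.5824e+6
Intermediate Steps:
I = -1/4484 (I = 1/(-4484) = -1/4484 ≈ -0.00022302)
(w(13, 36) + 1286)*(I - 1732) = ((36 + 13²) + 1286)*(-1/4484 - 1732) = ((36 + 169) + 1286)*(-7766289/4484) = (205 + 1286)*(-7766289/4484) = 1491*(-7766289/4484) = -11579536899/4484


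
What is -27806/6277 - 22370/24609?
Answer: -824694344/154470693 ≈ -5.3388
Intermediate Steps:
-27806/6277 - 22370/24609 = -824694344/154470693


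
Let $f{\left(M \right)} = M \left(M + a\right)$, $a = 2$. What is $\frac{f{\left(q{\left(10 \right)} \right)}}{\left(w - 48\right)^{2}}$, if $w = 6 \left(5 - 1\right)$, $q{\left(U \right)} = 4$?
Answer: $\frac{1}{24} \approx 0.041667$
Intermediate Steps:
$w = 24$ ($w = 6 \cdot 4 = 24$)
$f{\left(M \right)} = M \left(2 + M\right)$ ($f{\left(M \right)} = M \left(M + 2\right) = M \left(2 + M\right)$)
$\frac{f{\left(q{\left(10 \right)} \right)}}{\left(w - 48\right)^{2}} = \frac{4 \left(2 + 4\right)}{\left(24 - 48\right)^{2}} = \frac{4 \cdot 6}{\left(-24\right)^{2}} = \frac{24}{576} = 24 \cdot \frac{1}{576} = \frac{1}{24}$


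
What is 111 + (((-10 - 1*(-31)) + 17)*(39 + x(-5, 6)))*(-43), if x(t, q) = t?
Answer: -55445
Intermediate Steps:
111 + (((-10 - 1*(-31)) + 17)*(39 + x(-5, 6)))*(-43) = 111 + (((-10 - 1*(-31)) + 17)*(39 - 5))*(-43) = 111 + (((-10 + 31) + 17)*34)*(-43) = 111 + ((21 + 17)*34)*(-43) = 111 + (38*34)*(-43) = 111 + 1292*(-43) = 111 - 55556 = -55445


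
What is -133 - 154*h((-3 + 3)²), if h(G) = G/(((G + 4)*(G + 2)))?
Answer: -133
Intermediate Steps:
h(G) = G/((2 + G)*(4 + G)) (h(G) = G/(((4 + G)*(2 + G))) = G/(((2 + G)*(4 + G))) = G*(1/((2 + G)*(4 + G))) = G/((2 + G)*(4 + G)))
-133 - 154*h((-3 + 3)²) = -133 - 154*(-3 + 3)²/(8 + ((-3 + 3)²)² + 6*(-3 + 3)²) = -133 - 154*0²/(8 + (0²)² + 6*0²) = -133 - 0/(8 + 0² + 6*0) = -133 - 0/(8 + 0 + 0) = -133 - 0/8 = -133 - 154*0 = -133 + 0 = -133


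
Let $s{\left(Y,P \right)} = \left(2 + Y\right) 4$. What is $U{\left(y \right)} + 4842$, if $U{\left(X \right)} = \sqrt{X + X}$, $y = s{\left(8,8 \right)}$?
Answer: $4842 + 4 \sqrt{5} \approx 4850.9$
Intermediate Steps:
$s{\left(Y,P \right)} = 8 + 4 Y$
$y = 40$ ($y = 8 + 4 \cdot 8 = 8 + 32 = 40$)
$U{\left(X \right)} = \sqrt{2} \sqrt{X}$ ($U{\left(X \right)} = \sqrt{2 X} = \sqrt{2} \sqrt{X}$)
$U{\left(y \right)} + 4842 = \sqrt{2} \sqrt{40} + 4842 = \sqrt{2} \cdot 2 \sqrt{10} + 4842 = 4 \sqrt{5} + 4842 = 4842 + 4 \sqrt{5}$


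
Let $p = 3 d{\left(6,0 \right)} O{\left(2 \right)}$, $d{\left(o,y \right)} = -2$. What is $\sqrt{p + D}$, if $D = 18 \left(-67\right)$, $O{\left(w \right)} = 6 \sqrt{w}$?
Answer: $3 \sqrt{-134 - 4 \sqrt{2}} \approx 35.453 i$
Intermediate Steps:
$D = -1206$
$p = - 36 \sqrt{2}$ ($p = 3 \left(-2\right) 6 \sqrt{2} = - 6 \cdot 6 \sqrt{2} = - 36 \sqrt{2} \approx -50.912$)
$\sqrt{p + D} = \sqrt{- 36 \sqrt{2} - 1206} = \sqrt{-1206 - 36 \sqrt{2}}$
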